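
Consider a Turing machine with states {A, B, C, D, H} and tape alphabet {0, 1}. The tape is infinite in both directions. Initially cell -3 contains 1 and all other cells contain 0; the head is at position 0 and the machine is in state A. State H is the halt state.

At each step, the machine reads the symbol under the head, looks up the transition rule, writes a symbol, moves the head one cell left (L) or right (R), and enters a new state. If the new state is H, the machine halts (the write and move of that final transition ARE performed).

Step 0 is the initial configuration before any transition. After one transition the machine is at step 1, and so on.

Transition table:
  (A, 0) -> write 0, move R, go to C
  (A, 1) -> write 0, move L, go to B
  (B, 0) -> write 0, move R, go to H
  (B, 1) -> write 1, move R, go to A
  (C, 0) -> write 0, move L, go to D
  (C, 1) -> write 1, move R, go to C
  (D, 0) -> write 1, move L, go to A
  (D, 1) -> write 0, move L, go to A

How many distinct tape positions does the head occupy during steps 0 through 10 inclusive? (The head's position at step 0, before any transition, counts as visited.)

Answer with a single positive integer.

Step 1: in state A at pos 0, read 0 -> (A,0)->write 0,move R,goto C. Now: state=C, head=1, tape[-4..2]=0100000 (head:      ^)
Step 2: in state C at pos 1, read 0 -> (C,0)->write 0,move L,goto D. Now: state=D, head=0, tape[-4..2]=0100000 (head:     ^)
Step 3: in state D at pos 0, read 0 -> (D,0)->write 1,move L,goto A. Now: state=A, head=-1, tape[-4..2]=0100100 (head:    ^)
Step 4: in state A at pos -1, read 0 -> (A,0)->write 0,move R,goto C. Now: state=C, head=0, tape[-4..2]=0100100 (head:     ^)
Step 5: in state C at pos 0, read 1 -> (C,1)->write 1,move R,goto C. Now: state=C, head=1, tape[-4..2]=0100100 (head:      ^)
Step 6: in state C at pos 1, read 0 -> (C,0)->write 0,move L,goto D. Now: state=D, head=0, tape[-4..2]=0100100 (head:     ^)
Step 7: in state D at pos 0, read 1 -> (D,1)->write 0,move L,goto A. Now: state=A, head=-1, tape[-4..2]=0100000 (head:    ^)
Step 8: in state A at pos -1, read 0 -> (A,0)->write 0,move R,goto C. Now: state=C, head=0, tape[-4..2]=0100000 (head:     ^)
Step 9: in state C at pos 0, read 0 -> (C,0)->write 0,move L,goto D. Now: state=D, head=-1, tape[-4..2]=0100000 (head:    ^)
Step 10: in state D at pos -1, read 0 -> (D,0)->write 1,move L,goto A. Now: state=A, head=-2, tape[-4..2]=0101000 (head:   ^)
Head positions at steps 0..10: starting at 0, distinct positions visited = {-2, -1, 0, 1} -> 4 position(s)

Answer: 4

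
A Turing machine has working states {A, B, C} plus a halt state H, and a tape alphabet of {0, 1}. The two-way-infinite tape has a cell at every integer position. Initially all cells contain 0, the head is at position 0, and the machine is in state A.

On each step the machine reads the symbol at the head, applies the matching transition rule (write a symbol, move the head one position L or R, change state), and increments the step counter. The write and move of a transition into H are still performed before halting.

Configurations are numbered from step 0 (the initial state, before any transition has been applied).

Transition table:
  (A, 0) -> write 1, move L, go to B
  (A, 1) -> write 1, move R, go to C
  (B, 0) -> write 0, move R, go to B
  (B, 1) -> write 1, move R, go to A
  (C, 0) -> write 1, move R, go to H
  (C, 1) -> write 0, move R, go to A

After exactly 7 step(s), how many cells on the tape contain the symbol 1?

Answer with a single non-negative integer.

Answer: 3

Derivation:
Step 1: in state A at pos 0, read 0 -> (A,0)->write 1,move L,goto B. Now: state=B, head=-1, tape[-2..1]=0010 (head:  ^)
Step 2: in state B at pos -1, read 0 -> (B,0)->write 0,move R,goto B. Now: state=B, head=0, tape[-2..1]=0010 (head:   ^)
Step 3: in state B at pos 0, read 1 -> (B,1)->write 1,move R,goto A. Now: state=A, head=1, tape[-2..2]=00100 (head:    ^)
Step 4: in state A at pos 1, read 0 -> (A,0)->write 1,move L,goto B. Now: state=B, head=0, tape[-2..2]=00110 (head:   ^)
Step 5: in state B at pos 0, read 1 -> (B,1)->write 1,move R,goto A. Now: state=A, head=1, tape[-2..2]=00110 (head:    ^)
Step 6: in state A at pos 1, read 1 -> (A,1)->write 1,move R,goto C. Now: state=C, head=2, tape[-2..3]=001100 (head:     ^)
Step 7: in state C at pos 2, read 0 -> (C,0)->write 1,move R,goto H. Now: state=H, head=3, tape[-2..4]=0011100 (head:      ^)
Cells containing 1 after step 7: {0, 1, 2} -> 3 cell(s)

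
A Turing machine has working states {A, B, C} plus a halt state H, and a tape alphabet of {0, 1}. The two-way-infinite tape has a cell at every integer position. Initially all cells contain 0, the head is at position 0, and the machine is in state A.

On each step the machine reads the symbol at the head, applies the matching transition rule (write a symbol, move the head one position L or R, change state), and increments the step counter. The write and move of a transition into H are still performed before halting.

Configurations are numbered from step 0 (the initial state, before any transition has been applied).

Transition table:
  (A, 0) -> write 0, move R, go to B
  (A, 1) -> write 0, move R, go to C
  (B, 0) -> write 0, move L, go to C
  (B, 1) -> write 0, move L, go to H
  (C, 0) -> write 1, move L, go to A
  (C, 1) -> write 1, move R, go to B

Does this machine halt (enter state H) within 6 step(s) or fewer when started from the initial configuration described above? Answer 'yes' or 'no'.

Step 1: in state A at pos 0, read 0 -> (A,0)->write 0,move R,goto B. Now: state=B, head=1, tape[-1..2]=0000 (head:   ^)
Step 2: in state B at pos 1, read 0 -> (B,0)->write 0,move L,goto C. Now: state=C, head=0, tape[-1..2]=0000 (head:  ^)
Step 3: in state C at pos 0, read 0 -> (C,0)->write 1,move L,goto A. Now: state=A, head=-1, tape[-2..2]=00100 (head:  ^)
Step 4: in state A at pos -1, read 0 -> (A,0)->write 0,move R,goto B. Now: state=B, head=0, tape[-2..2]=00100 (head:   ^)
Step 5: in state B at pos 0, read 1 -> (B,1)->write 0,move L,goto H. Now: state=H, head=-1, tape[-2..2]=00000 (head:  ^)
State H reached at step 5; 5 <= 6 -> yes

Answer: yes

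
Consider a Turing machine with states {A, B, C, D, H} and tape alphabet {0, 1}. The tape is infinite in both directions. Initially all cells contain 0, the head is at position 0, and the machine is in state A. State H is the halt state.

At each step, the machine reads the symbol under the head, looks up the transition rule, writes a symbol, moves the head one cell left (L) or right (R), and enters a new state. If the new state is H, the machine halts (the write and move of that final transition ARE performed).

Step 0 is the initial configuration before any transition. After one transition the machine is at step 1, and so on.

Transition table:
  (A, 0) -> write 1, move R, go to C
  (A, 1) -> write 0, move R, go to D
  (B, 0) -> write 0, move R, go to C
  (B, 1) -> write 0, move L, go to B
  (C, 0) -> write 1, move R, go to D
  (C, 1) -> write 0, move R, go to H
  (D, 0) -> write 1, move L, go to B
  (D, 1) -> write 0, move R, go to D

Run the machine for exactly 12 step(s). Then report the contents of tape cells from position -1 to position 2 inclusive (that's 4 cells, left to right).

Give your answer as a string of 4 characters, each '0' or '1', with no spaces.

Step 1: in state A at pos 0, read 0 -> (A,0)->write 1,move R,goto C. Now: state=C, head=1, tape[-1..2]=0100 (head:   ^)
Step 2: in state C at pos 1, read 0 -> (C,0)->write 1,move R,goto D. Now: state=D, head=2, tape[-1..3]=01100 (head:    ^)
Step 3: in state D at pos 2, read 0 -> (D,0)->write 1,move L,goto B. Now: state=B, head=1, tape[-1..3]=01110 (head:   ^)
Step 4: in state B at pos 1, read 1 -> (B,1)->write 0,move L,goto B. Now: state=B, head=0, tape[-1..3]=01010 (head:  ^)
Step 5: in state B at pos 0, read 1 -> (B,1)->write 0,move L,goto B. Now: state=B, head=-1, tape[-2..3]=000010 (head:  ^)
Step 6: in state B at pos -1, read 0 -> (B,0)->write 0,move R,goto C. Now: state=C, head=0, tape[-2..3]=000010 (head:   ^)
Step 7: in state C at pos 0, read 0 -> (C,0)->write 1,move R,goto D. Now: state=D, head=1, tape[-2..3]=001010 (head:    ^)
Step 8: in state D at pos 1, read 0 -> (D,0)->write 1,move L,goto B. Now: state=B, head=0, tape[-2..3]=001110 (head:   ^)
Step 9: in state B at pos 0, read 1 -> (B,1)->write 0,move L,goto B. Now: state=B, head=-1, tape[-2..3]=000110 (head:  ^)
Step 10: in state B at pos -1, read 0 -> (B,0)->write 0,move R,goto C. Now: state=C, head=0, tape[-2..3]=000110 (head:   ^)
Step 11: in state C at pos 0, read 0 -> (C,0)->write 1,move R,goto D. Now: state=D, head=1, tape[-2..3]=001110 (head:    ^)
Step 12: in state D at pos 1, read 1 -> (D,1)->write 0,move R,goto D. Now: state=D, head=2, tape[-2..3]=001010 (head:     ^)

Answer: 0101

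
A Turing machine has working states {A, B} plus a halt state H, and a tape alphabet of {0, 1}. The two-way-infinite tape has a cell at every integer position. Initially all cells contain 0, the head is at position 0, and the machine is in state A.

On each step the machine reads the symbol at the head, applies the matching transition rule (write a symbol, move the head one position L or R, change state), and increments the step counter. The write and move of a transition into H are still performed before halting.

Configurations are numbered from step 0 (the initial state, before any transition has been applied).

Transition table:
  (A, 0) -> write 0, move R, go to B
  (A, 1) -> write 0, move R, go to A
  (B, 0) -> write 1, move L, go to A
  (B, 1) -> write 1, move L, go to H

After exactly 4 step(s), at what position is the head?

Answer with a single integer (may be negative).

Answer: 0

Derivation:
Step 1: in state A at pos 0, read 0 -> (A,0)->write 0,move R,goto B. Now: state=B, head=1, tape[-1..2]=0000 (head:   ^)
Step 2: in state B at pos 1, read 0 -> (B,0)->write 1,move L,goto A. Now: state=A, head=0, tape[-1..2]=0010 (head:  ^)
Step 3: in state A at pos 0, read 0 -> (A,0)->write 0,move R,goto B. Now: state=B, head=1, tape[-1..2]=0010 (head:   ^)
Step 4: in state B at pos 1, read 1 -> (B,1)->write 1,move L,goto H. Now: state=H, head=0, tape[-1..2]=0010 (head:  ^)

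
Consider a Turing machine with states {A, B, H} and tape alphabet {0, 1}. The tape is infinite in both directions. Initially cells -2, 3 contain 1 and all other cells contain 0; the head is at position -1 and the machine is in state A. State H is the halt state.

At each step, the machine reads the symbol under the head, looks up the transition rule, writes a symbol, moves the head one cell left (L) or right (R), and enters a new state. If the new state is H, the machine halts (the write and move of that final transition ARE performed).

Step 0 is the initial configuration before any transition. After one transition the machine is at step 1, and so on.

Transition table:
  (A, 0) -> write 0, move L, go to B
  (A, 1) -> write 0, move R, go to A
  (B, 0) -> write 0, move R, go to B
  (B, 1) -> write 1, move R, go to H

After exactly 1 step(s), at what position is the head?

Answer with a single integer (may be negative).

Answer: -2

Derivation:
Step 1: in state A at pos -1, read 0 -> (A,0)->write 0,move L,goto B. Now: state=B, head=-2, tape[-3..4]=01000010 (head:  ^)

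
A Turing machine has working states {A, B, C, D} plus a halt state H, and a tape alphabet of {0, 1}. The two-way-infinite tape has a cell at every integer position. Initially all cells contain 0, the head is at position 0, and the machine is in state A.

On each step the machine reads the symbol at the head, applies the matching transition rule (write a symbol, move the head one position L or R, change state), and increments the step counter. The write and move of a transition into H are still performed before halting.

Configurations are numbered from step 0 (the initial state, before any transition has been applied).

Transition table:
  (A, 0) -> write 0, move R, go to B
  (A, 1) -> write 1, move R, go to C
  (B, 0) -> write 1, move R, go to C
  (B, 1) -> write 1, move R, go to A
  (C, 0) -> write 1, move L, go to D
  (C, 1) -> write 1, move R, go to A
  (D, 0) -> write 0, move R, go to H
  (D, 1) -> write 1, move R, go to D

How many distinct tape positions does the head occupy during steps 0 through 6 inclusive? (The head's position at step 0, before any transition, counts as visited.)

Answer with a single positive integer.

Step 1: in state A at pos 0, read 0 -> (A,0)->write 0,move R,goto B. Now: state=B, head=1, tape[-1..2]=0000 (head:   ^)
Step 2: in state B at pos 1, read 0 -> (B,0)->write 1,move R,goto C. Now: state=C, head=2, tape[-1..3]=00100 (head:    ^)
Step 3: in state C at pos 2, read 0 -> (C,0)->write 1,move L,goto D. Now: state=D, head=1, tape[-1..3]=00110 (head:   ^)
Step 4: in state D at pos 1, read 1 -> (D,1)->write 1,move R,goto D. Now: state=D, head=2, tape[-1..3]=00110 (head:    ^)
Step 5: in state D at pos 2, read 1 -> (D,1)->write 1,move R,goto D. Now: state=D, head=3, tape[-1..4]=001100 (head:     ^)
Step 6: in state D at pos 3, read 0 -> (D,0)->write 0,move R,goto H. Now: state=H, head=4, tape[-1..5]=0011000 (head:      ^)
Head positions at steps 0..6: starting at 0, distinct positions visited = {0, 1, 2, 3, 4} -> 5 position(s)

Answer: 5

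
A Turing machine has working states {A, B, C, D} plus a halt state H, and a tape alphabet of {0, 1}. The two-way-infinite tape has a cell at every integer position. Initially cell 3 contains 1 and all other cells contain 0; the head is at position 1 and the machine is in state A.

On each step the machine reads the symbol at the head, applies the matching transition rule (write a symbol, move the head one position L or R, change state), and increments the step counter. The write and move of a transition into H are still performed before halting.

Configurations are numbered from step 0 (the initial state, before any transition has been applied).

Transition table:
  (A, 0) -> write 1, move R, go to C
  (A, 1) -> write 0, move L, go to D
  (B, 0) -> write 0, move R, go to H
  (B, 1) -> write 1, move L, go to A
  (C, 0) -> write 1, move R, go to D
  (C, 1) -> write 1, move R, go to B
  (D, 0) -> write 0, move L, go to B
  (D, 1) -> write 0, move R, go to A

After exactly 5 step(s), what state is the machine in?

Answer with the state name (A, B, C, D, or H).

Answer: D

Derivation:
Step 1: in state A at pos 1, read 0 -> (A,0)->write 1,move R,goto C. Now: state=C, head=2, tape[0..4]=01010 (head:   ^)
Step 2: in state C at pos 2, read 0 -> (C,0)->write 1,move R,goto D. Now: state=D, head=3, tape[0..4]=01110 (head:    ^)
Step 3: in state D at pos 3, read 1 -> (D,1)->write 0,move R,goto A. Now: state=A, head=4, tape[0..5]=011000 (head:     ^)
Step 4: in state A at pos 4, read 0 -> (A,0)->write 1,move R,goto C. Now: state=C, head=5, tape[0..6]=0110100 (head:      ^)
Step 5: in state C at pos 5, read 0 -> (C,0)->write 1,move R,goto D. Now: state=D, head=6, tape[0..7]=01101100 (head:       ^)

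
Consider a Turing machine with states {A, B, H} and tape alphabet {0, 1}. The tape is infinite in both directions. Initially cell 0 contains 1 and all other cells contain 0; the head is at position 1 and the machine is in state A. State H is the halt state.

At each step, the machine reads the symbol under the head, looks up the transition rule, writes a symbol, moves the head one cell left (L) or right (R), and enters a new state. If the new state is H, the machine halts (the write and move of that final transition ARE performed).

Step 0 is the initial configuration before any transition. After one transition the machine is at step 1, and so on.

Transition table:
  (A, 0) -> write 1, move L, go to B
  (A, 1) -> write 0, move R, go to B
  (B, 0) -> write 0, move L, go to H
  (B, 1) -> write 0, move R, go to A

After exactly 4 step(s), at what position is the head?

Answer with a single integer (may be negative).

Answer: 1

Derivation:
Step 1: in state A at pos 1, read 0 -> (A,0)->write 1,move L,goto B. Now: state=B, head=0, tape[-1..2]=0110 (head:  ^)
Step 2: in state B at pos 0, read 1 -> (B,1)->write 0,move R,goto A. Now: state=A, head=1, tape[-1..2]=0010 (head:   ^)
Step 3: in state A at pos 1, read 1 -> (A,1)->write 0,move R,goto B. Now: state=B, head=2, tape[-1..3]=00000 (head:    ^)
Step 4: in state B at pos 2, read 0 -> (B,0)->write 0,move L,goto H. Now: state=H, head=1, tape[-1..3]=00000 (head:   ^)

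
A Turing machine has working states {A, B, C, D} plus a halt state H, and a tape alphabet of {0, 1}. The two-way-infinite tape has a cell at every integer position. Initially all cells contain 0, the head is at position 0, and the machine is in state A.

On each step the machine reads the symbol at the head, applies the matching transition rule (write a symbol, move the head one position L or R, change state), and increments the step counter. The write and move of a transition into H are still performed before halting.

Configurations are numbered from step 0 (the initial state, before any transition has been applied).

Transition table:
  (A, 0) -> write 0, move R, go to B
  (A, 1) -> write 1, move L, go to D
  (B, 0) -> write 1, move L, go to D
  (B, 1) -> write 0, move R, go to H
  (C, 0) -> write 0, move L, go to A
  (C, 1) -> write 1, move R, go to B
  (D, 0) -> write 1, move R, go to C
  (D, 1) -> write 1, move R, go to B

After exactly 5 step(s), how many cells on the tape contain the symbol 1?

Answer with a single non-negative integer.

Step 1: in state A at pos 0, read 0 -> (A,0)->write 0,move R,goto B. Now: state=B, head=1, tape[-1..2]=0000 (head:   ^)
Step 2: in state B at pos 1, read 0 -> (B,0)->write 1,move L,goto D. Now: state=D, head=0, tape[-1..2]=0010 (head:  ^)
Step 3: in state D at pos 0, read 0 -> (D,0)->write 1,move R,goto C. Now: state=C, head=1, tape[-1..2]=0110 (head:   ^)
Step 4: in state C at pos 1, read 1 -> (C,1)->write 1,move R,goto B. Now: state=B, head=2, tape[-1..3]=01100 (head:    ^)
Step 5: in state B at pos 2, read 0 -> (B,0)->write 1,move L,goto D. Now: state=D, head=1, tape[-1..3]=01110 (head:   ^)
Cells containing 1 after step 5: {0, 1, 2} -> 3 cell(s)

Answer: 3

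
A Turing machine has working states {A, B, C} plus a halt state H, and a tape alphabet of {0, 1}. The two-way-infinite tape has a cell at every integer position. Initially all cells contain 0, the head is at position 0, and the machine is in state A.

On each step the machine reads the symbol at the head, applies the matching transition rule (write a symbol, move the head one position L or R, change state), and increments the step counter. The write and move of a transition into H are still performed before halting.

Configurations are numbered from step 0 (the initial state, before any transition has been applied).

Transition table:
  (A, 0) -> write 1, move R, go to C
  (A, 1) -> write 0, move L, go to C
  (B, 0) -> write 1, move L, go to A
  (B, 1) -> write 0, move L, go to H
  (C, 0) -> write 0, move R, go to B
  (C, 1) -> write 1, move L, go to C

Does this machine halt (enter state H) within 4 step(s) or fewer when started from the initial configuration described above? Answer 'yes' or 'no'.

Step 1: in state A at pos 0, read 0 -> (A,0)->write 1,move R,goto C. Now: state=C, head=1, tape[-1..2]=0100 (head:   ^)
Step 2: in state C at pos 1, read 0 -> (C,0)->write 0,move R,goto B. Now: state=B, head=2, tape[-1..3]=01000 (head:    ^)
Step 3: in state B at pos 2, read 0 -> (B,0)->write 1,move L,goto A. Now: state=A, head=1, tape[-1..3]=01010 (head:   ^)
Step 4: in state A at pos 1, read 0 -> (A,0)->write 1,move R,goto C. Now: state=C, head=2, tape[-1..3]=01110 (head:    ^)
After 4 step(s): state = C (not H) -> not halted within 4 -> no

Answer: no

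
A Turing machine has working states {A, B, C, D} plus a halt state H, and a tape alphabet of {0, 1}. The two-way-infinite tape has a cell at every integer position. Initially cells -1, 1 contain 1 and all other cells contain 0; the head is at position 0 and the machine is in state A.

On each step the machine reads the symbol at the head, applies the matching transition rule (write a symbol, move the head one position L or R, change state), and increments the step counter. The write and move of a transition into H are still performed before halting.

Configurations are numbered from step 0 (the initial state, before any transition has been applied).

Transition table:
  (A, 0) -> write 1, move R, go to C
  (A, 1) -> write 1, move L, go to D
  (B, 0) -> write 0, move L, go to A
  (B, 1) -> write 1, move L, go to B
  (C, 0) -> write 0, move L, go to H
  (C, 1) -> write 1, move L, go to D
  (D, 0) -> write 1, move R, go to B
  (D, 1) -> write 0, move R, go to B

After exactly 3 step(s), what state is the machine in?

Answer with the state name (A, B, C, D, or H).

Step 1: in state A at pos 0, read 0 -> (A,0)->write 1,move R,goto C. Now: state=C, head=1, tape[-2..2]=01110 (head:    ^)
Step 2: in state C at pos 1, read 1 -> (C,1)->write 1,move L,goto D. Now: state=D, head=0, tape[-2..2]=01110 (head:   ^)
Step 3: in state D at pos 0, read 1 -> (D,1)->write 0,move R,goto B. Now: state=B, head=1, tape[-2..2]=01010 (head:    ^)

Answer: B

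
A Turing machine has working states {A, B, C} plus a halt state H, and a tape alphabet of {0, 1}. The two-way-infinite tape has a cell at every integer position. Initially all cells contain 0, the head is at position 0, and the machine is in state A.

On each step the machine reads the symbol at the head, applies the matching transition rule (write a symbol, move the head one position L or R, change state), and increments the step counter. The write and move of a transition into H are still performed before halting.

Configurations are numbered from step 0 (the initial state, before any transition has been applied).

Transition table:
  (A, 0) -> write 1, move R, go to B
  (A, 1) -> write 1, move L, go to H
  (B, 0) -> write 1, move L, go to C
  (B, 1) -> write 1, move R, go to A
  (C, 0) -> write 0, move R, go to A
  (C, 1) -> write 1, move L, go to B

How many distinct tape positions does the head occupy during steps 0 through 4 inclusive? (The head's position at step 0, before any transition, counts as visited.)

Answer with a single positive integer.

Step 1: in state A at pos 0, read 0 -> (A,0)->write 1,move R,goto B. Now: state=B, head=1, tape[-1..2]=0100 (head:   ^)
Step 2: in state B at pos 1, read 0 -> (B,0)->write 1,move L,goto C. Now: state=C, head=0, tape[-1..2]=0110 (head:  ^)
Step 3: in state C at pos 0, read 1 -> (C,1)->write 1,move L,goto B. Now: state=B, head=-1, tape[-2..2]=00110 (head:  ^)
Step 4: in state B at pos -1, read 0 -> (B,0)->write 1,move L,goto C. Now: state=C, head=-2, tape[-3..2]=001110 (head:  ^)
Head positions at steps 0..4: starting at 0, distinct positions visited = {-2, -1, 0, 1} -> 4 position(s)

Answer: 4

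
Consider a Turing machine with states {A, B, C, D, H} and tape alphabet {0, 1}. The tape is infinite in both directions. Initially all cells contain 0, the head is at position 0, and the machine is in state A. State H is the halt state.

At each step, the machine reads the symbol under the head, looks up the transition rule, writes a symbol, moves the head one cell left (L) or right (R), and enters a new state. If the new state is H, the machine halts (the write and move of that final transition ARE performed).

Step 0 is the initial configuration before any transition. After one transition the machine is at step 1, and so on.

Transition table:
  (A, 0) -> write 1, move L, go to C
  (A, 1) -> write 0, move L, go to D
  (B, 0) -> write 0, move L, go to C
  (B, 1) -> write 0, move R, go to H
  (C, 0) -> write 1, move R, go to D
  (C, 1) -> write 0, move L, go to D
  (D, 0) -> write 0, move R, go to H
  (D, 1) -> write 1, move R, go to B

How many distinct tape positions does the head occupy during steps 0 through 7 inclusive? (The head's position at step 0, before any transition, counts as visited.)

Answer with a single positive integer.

Step 1: in state A at pos 0, read 0 -> (A,0)->write 1,move L,goto C. Now: state=C, head=-1, tape[-2..1]=0010 (head:  ^)
Step 2: in state C at pos -1, read 0 -> (C,0)->write 1,move R,goto D. Now: state=D, head=0, tape[-2..1]=0110 (head:   ^)
Step 3: in state D at pos 0, read 1 -> (D,1)->write 1,move R,goto B. Now: state=B, head=1, tape[-2..2]=01100 (head:    ^)
Step 4: in state B at pos 1, read 0 -> (B,0)->write 0,move L,goto C. Now: state=C, head=0, tape[-2..2]=01100 (head:   ^)
Step 5: in state C at pos 0, read 1 -> (C,1)->write 0,move L,goto D. Now: state=D, head=-1, tape[-2..2]=01000 (head:  ^)
Step 6: in state D at pos -1, read 1 -> (D,1)->write 1,move R,goto B. Now: state=B, head=0, tape[-2..2]=01000 (head:   ^)
Step 7: in state B at pos 0, read 0 -> (B,0)->write 0,move L,goto C. Now: state=C, head=-1, tape[-2..2]=01000 (head:  ^)
Head positions at steps 0..7: starting at 0, distinct positions visited = {-1, 0, 1} -> 3 position(s)

Answer: 3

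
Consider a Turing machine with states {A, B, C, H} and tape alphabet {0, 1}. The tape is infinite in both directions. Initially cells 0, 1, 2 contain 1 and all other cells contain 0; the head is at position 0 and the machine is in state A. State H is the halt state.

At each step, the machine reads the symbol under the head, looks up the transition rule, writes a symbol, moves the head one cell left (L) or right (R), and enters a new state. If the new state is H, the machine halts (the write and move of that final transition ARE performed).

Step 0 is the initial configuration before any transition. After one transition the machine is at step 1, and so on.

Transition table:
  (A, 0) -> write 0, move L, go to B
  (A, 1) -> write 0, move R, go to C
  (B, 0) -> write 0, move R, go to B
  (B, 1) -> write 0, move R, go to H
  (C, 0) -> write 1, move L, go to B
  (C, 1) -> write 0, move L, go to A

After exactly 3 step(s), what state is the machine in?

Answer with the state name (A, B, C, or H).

Answer: B

Derivation:
Step 1: in state A at pos 0, read 1 -> (A,1)->write 0,move R,goto C. Now: state=C, head=1, tape[-1..3]=00110 (head:   ^)
Step 2: in state C at pos 1, read 1 -> (C,1)->write 0,move L,goto A. Now: state=A, head=0, tape[-1..3]=00010 (head:  ^)
Step 3: in state A at pos 0, read 0 -> (A,0)->write 0,move L,goto B. Now: state=B, head=-1, tape[-2..3]=000010 (head:  ^)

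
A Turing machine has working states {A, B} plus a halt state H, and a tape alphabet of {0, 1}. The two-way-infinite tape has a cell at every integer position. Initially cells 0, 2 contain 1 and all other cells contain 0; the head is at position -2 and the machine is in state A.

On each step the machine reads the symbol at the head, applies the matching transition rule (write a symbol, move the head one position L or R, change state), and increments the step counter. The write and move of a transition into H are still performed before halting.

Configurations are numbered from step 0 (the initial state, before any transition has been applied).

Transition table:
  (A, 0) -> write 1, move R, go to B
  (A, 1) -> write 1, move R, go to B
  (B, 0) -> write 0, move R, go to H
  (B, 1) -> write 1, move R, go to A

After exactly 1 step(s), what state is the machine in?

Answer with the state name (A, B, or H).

Answer: B

Derivation:
Step 1: in state A at pos -2, read 0 -> (A,0)->write 1,move R,goto B. Now: state=B, head=-1, tape[-3..3]=0101010 (head:   ^)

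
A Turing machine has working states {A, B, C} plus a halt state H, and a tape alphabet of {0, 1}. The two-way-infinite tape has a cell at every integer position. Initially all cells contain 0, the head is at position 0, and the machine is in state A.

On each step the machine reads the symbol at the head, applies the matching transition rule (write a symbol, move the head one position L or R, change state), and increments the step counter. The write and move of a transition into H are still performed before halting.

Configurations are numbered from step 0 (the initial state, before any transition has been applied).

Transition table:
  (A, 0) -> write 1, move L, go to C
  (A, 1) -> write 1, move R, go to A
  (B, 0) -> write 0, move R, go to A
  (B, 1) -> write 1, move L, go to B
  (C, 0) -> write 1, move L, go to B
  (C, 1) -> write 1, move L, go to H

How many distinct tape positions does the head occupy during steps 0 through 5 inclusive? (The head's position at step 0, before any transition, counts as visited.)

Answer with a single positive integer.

Step 1: in state A at pos 0, read 0 -> (A,0)->write 1,move L,goto C. Now: state=C, head=-1, tape[-2..1]=0010 (head:  ^)
Step 2: in state C at pos -1, read 0 -> (C,0)->write 1,move L,goto B. Now: state=B, head=-2, tape[-3..1]=00110 (head:  ^)
Step 3: in state B at pos -2, read 0 -> (B,0)->write 0,move R,goto A. Now: state=A, head=-1, tape[-3..1]=00110 (head:   ^)
Step 4: in state A at pos -1, read 1 -> (A,1)->write 1,move R,goto A. Now: state=A, head=0, tape[-3..1]=00110 (head:    ^)
Step 5: in state A at pos 0, read 1 -> (A,1)->write 1,move R,goto A. Now: state=A, head=1, tape[-3..2]=001100 (head:     ^)
Head positions at steps 0..5: starting at 0, distinct positions visited = {-2, -1, 0, 1} -> 4 position(s)

Answer: 4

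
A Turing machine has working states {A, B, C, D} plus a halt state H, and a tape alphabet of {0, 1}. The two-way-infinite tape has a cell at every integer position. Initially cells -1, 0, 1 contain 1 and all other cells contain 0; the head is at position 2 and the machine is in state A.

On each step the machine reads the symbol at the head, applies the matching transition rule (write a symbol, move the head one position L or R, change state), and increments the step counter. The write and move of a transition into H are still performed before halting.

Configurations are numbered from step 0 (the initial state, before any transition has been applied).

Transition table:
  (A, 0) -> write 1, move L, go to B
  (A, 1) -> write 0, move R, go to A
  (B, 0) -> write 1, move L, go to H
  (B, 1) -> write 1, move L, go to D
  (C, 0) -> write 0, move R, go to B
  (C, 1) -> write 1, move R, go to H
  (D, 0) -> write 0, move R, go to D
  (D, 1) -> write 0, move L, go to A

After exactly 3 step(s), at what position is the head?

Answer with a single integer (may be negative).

Answer: -1

Derivation:
Step 1: in state A at pos 2, read 0 -> (A,0)->write 1,move L,goto B. Now: state=B, head=1, tape[-2..3]=011110 (head:    ^)
Step 2: in state B at pos 1, read 1 -> (B,1)->write 1,move L,goto D. Now: state=D, head=0, tape[-2..3]=011110 (head:   ^)
Step 3: in state D at pos 0, read 1 -> (D,1)->write 0,move L,goto A. Now: state=A, head=-1, tape[-2..3]=010110 (head:  ^)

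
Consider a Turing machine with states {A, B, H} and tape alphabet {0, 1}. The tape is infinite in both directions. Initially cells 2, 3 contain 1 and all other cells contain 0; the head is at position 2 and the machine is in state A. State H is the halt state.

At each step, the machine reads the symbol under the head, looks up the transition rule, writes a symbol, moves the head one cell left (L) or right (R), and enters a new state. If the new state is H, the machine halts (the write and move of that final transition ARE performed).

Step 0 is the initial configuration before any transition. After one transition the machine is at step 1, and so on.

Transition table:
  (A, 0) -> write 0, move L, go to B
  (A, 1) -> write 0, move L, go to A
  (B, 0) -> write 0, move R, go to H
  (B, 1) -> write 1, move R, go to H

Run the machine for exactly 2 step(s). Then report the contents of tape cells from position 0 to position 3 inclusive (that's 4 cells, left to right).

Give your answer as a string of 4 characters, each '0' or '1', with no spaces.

Answer: 0001

Derivation:
Step 1: in state A at pos 2, read 1 -> (A,1)->write 0,move L,goto A. Now: state=A, head=1, tape[0..4]=00010 (head:  ^)
Step 2: in state A at pos 1, read 0 -> (A,0)->write 0,move L,goto B. Now: state=B, head=0, tape[-1..4]=000010 (head:  ^)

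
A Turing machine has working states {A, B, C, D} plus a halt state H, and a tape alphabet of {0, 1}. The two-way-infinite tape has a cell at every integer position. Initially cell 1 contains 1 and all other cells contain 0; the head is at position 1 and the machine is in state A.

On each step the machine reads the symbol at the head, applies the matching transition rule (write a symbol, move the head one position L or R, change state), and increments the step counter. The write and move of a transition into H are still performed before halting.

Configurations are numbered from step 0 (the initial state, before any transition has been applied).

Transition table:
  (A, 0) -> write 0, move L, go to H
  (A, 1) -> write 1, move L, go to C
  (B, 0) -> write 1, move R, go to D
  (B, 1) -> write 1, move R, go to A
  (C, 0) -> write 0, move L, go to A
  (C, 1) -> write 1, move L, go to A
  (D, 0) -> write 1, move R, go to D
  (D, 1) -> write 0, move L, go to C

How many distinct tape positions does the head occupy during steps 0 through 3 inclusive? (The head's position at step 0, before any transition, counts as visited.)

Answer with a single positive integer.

Step 1: in state A at pos 1, read 1 -> (A,1)->write 1,move L,goto C. Now: state=C, head=0, tape[-1..2]=0010 (head:  ^)
Step 2: in state C at pos 0, read 0 -> (C,0)->write 0,move L,goto A. Now: state=A, head=-1, tape[-2..2]=00010 (head:  ^)
Step 3: in state A at pos -1, read 0 -> (A,0)->write 0,move L,goto H. Now: state=H, head=-2, tape[-3..2]=000010 (head:  ^)
Head positions at steps 0..3: starting at 1, distinct positions visited = {-2, -1, 0, 1} -> 4 position(s)

Answer: 4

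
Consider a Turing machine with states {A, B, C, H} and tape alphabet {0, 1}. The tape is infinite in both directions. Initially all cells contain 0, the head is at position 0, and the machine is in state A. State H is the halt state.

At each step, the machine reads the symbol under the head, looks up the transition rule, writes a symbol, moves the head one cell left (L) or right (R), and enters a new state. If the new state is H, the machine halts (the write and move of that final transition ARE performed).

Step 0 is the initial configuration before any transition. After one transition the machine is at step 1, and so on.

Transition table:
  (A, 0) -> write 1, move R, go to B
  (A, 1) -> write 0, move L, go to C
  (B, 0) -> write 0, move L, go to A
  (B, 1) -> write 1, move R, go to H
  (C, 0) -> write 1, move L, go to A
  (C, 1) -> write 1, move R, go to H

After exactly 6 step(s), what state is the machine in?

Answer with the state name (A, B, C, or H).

Step 1: in state A at pos 0, read 0 -> (A,0)->write 1,move R,goto B. Now: state=B, head=1, tape[-1..2]=0100 (head:   ^)
Step 2: in state B at pos 1, read 0 -> (B,0)->write 0,move L,goto A. Now: state=A, head=0, tape[-1..2]=0100 (head:  ^)
Step 3: in state A at pos 0, read 1 -> (A,1)->write 0,move L,goto C. Now: state=C, head=-1, tape[-2..2]=00000 (head:  ^)
Step 4: in state C at pos -1, read 0 -> (C,0)->write 1,move L,goto A. Now: state=A, head=-2, tape[-3..2]=001000 (head:  ^)
Step 5: in state A at pos -2, read 0 -> (A,0)->write 1,move R,goto B. Now: state=B, head=-1, tape[-3..2]=011000 (head:   ^)
Step 6: in state B at pos -1, read 1 -> (B,1)->write 1,move R,goto H. Now: state=H, head=0, tape[-3..2]=011000 (head:    ^)

Answer: H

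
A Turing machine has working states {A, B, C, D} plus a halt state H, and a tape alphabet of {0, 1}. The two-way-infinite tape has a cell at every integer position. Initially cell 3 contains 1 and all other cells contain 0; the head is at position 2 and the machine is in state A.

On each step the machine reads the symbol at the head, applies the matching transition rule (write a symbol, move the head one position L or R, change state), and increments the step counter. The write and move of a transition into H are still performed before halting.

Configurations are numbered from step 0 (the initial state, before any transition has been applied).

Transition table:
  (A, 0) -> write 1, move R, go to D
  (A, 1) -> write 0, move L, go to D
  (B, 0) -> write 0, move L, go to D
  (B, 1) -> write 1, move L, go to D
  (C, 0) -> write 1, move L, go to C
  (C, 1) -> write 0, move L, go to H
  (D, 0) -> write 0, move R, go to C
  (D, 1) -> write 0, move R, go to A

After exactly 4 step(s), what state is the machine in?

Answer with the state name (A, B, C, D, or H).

Answer: C

Derivation:
Step 1: in state A at pos 2, read 0 -> (A,0)->write 1,move R,goto D. Now: state=D, head=3, tape[1..4]=0110 (head:   ^)
Step 2: in state D at pos 3, read 1 -> (D,1)->write 0,move R,goto A. Now: state=A, head=4, tape[1..5]=01000 (head:    ^)
Step 3: in state A at pos 4, read 0 -> (A,0)->write 1,move R,goto D. Now: state=D, head=5, tape[1..6]=010100 (head:     ^)
Step 4: in state D at pos 5, read 0 -> (D,0)->write 0,move R,goto C. Now: state=C, head=6, tape[1..7]=0101000 (head:      ^)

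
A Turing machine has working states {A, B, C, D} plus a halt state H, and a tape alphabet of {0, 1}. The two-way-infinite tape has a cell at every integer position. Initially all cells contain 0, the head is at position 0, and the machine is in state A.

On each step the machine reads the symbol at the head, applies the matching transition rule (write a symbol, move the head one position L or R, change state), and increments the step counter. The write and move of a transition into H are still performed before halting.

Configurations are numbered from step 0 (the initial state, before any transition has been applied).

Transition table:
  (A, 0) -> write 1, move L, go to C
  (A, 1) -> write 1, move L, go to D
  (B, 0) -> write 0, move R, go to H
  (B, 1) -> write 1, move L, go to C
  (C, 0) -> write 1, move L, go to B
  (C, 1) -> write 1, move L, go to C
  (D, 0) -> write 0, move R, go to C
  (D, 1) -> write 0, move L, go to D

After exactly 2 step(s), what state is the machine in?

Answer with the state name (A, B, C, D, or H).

Answer: B

Derivation:
Step 1: in state A at pos 0, read 0 -> (A,0)->write 1,move L,goto C. Now: state=C, head=-1, tape[-2..1]=0010 (head:  ^)
Step 2: in state C at pos -1, read 0 -> (C,0)->write 1,move L,goto B. Now: state=B, head=-2, tape[-3..1]=00110 (head:  ^)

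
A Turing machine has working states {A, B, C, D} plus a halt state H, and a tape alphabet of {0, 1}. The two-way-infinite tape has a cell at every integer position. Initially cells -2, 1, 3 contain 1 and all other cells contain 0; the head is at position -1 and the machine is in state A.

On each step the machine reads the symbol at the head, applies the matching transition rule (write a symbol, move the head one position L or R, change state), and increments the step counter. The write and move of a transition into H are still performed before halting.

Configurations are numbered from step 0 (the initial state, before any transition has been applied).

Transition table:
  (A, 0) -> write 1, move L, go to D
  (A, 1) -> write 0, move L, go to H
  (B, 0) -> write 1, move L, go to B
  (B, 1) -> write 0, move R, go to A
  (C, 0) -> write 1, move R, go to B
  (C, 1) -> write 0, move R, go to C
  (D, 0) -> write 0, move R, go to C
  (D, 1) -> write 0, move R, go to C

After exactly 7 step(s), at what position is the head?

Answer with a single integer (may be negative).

Step 1: in state A at pos -1, read 0 -> (A,0)->write 1,move L,goto D. Now: state=D, head=-2, tape[-3..4]=01101010 (head:  ^)
Step 2: in state D at pos -2, read 1 -> (D,1)->write 0,move R,goto C. Now: state=C, head=-1, tape[-3..4]=00101010 (head:   ^)
Step 3: in state C at pos -1, read 1 -> (C,1)->write 0,move R,goto C. Now: state=C, head=0, tape[-3..4]=00001010 (head:    ^)
Step 4: in state C at pos 0, read 0 -> (C,0)->write 1,move R,goto B. Now: state=B, head=1, tape[-3..4]=00011010 (head:     ^)
Step 5: in state B at pos 1, read 1 -> (B,1)->write 0,move R,goto A. Now: state=A, head=2, tape[-3..4]=00010010 (head:      ^)
Step 6: in state A at pos 2, read 0 -> (A,0)->write 1,move L,goto D. Now: state=D, head=1, tape[-3..4]=00010110 (head:     ^)
Step 7: in state D at pos 1, read 0 -> (D,0)->write 0,move R,goto C. Now: state=C, head=2, tape[-3..4]=00010110 (head:      ^)

Answer: 2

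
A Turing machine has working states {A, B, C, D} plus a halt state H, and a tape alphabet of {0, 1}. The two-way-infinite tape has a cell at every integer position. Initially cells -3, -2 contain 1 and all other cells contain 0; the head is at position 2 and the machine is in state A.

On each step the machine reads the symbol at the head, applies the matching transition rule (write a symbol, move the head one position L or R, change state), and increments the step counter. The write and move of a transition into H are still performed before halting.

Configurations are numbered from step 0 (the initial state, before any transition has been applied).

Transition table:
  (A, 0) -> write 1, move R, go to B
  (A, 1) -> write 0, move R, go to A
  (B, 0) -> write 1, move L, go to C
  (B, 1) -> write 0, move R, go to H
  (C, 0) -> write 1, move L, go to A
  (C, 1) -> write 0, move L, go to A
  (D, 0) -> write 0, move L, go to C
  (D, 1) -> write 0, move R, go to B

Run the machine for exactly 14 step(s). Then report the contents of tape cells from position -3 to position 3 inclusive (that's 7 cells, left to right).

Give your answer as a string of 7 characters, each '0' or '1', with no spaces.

Answer: 1011111

Derivation:
Step 1: in state A at pos 2, read 0 -> (A,0)->write 1,move R,goto B. Now: state=B, head=3, tape[-4..4]=011000100 (head:        ^)
Step 2: in state B at pos 3, read 0 -> (B,0)->write 1,move L,goto C. Now: state=C, head=2, tape[-4..4]=011000110 (head:       ^)
Step 3: in state C at pos 2, read 1 -> (C,1)->write 0,move L,goto A. Now: state=A, head=1, tape[-4..4]=011000010 (head:      ^)
Step 4: in state A at pos 1, read 0 -> (A,0)->write 1,move R,goto B. Now: state=B, head=2, tape[-4..4]=011001010 (head:       ^)
Step 5: in state B at pos 2, read 0 -> (B,0)->write 1,move L,goto C. Now: state=C, head=1, tape[-4..4]=011001110 (head:      ^)
Step 6: in state C at pos 1, read 1 -> (C,1)->write 0,move L,goto A. Now: state=A, head=0, tape[-4..4]=011000110 (head:     ^)
Step 7: in state A at pos 0, read 0 -> (A,0)->write 1,move R,goto B. Now: state=B, head=1, tape[-4..4]=011010110 (head:      ^)
Step 8: in state B at pos 1, read 0 -> (B,0)->write 1,move L,goto C. Now: state=C, head=0, tape[-4..4]=011011110 (head:     ^)
Step 9: in state C at pos 0, read 1 -> (C,1)->write 0,move L,goto A. Now: state=A, head=-1, tape[-4..4]=011001110 (head:    ^)
Step 10: in state A at pos -1, read 0 -> (A,0)->write 1,move R,goto B. Now: state=B, head=0, tape[-4..4]=011101110 (head:     ^)
Step 11: in state B at pos 0, read 0 -> (B,0)->write 1,move L,goto C. Now: state=C, head=-1, tape[-4..4]=011111110 (head:    ^)
Step 12: in state C at pos -1, read 1 -> (C,1)->write 0,move L,goto A. Now: state=A, head=-2, tape[-4..4]=011011110 (head:   ^)
Step 13: in state A at pos -2, read 1 -> (A,1)->write 0,move R,goto A. Now: state=A, head=-1, tape[-4..4]=010011110 (head:    ^)
Step 14: in state A at pos -1, read 0 -> (A,0)->write 1,move R,goto B. Now: state=B, head=0, tape[-4..4]=010111110 (head:     ^)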